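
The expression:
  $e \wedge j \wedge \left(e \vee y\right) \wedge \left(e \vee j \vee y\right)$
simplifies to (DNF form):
$e \wedge j$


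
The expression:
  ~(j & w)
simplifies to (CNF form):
~j | ~w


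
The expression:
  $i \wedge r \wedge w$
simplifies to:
$i \wedge r \wedge w$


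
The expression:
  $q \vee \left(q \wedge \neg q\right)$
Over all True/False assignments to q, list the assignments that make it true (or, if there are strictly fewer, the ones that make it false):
is true only for:
  q=True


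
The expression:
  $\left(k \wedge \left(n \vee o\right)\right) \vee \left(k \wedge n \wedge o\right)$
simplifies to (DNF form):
$\left(k \wedge n\right) \vee \left(k \wedge o\right)$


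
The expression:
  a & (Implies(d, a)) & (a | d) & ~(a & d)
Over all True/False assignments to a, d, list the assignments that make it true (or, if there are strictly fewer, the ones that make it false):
is true only for:
  a=True, d=False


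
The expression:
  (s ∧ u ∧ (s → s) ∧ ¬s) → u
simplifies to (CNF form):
True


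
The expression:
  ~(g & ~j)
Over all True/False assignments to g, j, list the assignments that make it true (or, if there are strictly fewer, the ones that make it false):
is false only for:
  g=True, j=False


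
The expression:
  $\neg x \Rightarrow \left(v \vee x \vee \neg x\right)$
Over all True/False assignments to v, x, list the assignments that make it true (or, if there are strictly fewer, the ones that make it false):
is always true.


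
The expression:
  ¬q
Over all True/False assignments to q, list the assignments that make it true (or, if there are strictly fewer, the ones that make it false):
is true only for:
  q=False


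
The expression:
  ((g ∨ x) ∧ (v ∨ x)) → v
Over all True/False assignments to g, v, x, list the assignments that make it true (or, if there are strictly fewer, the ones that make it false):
is false only for:
  g=False, v=False, x=True;
  g=True, v=False, x=True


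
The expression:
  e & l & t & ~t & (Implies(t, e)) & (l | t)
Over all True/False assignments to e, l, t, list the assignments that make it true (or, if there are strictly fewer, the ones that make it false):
is never true.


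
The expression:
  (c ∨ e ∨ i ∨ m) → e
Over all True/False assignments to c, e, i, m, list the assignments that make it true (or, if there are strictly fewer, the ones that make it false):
is false only for:
  c=False, e=False, i=False, m=True;
  c=False, e=False, i=True, m=False;
  c=False, e=False, i=True, m=True;
  c=True, e=False, i=False, m=False;
  c=True, e=False, i=False, m=True;
  c=True, e=False, i=True, m=False;
  c=True, e=False, i=True, m=True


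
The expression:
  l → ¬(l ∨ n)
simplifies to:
¬l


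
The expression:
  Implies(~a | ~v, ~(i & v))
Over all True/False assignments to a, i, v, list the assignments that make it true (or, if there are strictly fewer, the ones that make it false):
is false only for:
  a=False, i=True, v=True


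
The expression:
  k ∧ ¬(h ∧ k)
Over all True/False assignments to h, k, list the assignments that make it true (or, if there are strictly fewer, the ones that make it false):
is true only for:
  h=False, k=True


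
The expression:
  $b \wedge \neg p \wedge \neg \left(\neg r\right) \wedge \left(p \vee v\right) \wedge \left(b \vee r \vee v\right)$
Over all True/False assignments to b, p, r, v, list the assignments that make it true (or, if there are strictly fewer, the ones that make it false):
is true only for:
  b=True, p=False, r=True, v=True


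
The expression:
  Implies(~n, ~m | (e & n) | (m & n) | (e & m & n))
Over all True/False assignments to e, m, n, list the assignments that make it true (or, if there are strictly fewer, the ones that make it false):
is false only for:
  e=False, m=True, n=False;
  e=True, m=True, n=False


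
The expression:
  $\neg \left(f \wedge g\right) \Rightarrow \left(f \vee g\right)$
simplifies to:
$f \vee g$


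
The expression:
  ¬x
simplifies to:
¬x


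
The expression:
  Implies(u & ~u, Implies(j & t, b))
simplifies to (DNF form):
True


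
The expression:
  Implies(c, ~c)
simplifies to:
~c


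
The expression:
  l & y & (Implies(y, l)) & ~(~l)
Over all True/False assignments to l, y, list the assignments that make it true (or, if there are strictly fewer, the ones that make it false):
is true only for:
  l=True, y=True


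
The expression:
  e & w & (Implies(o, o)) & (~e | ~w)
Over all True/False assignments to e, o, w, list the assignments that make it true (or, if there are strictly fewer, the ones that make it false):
is never true.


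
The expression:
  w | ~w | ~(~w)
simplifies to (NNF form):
True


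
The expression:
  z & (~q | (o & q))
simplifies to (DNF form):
(o & z) | (z & ~q)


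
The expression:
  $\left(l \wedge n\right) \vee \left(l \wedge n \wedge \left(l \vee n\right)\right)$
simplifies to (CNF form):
$l \wedge n$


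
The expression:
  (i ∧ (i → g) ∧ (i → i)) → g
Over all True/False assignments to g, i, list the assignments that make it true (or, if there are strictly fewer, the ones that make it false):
is always true.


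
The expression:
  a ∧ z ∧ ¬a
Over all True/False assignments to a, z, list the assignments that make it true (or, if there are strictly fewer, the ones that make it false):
is never true.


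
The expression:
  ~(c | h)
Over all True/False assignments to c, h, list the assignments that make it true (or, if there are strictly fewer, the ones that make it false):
is true only for:
  c=False, h=False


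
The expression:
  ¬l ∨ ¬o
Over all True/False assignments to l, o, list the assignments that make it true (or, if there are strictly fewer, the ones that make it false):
is false only for:
  l=True, o=True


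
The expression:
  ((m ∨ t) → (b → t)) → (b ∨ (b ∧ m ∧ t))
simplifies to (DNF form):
b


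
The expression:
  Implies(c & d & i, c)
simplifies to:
True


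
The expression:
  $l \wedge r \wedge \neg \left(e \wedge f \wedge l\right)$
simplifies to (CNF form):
$l \wedge r \wedge \left(\neg e \vee \neg f\right)$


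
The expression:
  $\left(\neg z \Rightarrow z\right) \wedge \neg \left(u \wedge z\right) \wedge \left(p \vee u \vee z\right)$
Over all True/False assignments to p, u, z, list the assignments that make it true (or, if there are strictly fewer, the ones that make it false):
is true only for:
  p=False, u=False, z=True;
  p=True, u=False, z=True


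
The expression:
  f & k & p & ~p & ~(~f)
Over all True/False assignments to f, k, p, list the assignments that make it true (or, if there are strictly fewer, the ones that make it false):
is never true.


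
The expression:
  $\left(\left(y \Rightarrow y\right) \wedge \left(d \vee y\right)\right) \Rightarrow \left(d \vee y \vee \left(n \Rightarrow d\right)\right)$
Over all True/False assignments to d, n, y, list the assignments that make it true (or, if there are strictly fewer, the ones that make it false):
is always true.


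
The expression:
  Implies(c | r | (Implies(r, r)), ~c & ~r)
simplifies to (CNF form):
~c & ~r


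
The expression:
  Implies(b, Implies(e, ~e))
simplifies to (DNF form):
~b | ~e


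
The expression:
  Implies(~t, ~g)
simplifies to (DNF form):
t | ~g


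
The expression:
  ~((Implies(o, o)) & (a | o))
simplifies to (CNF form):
~a & ~o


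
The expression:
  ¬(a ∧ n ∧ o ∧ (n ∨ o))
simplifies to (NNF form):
¬a ∨ ¬n ∨ ¬o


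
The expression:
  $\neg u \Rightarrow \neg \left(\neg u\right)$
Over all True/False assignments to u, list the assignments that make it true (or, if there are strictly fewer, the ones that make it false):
is true only for:
  u=True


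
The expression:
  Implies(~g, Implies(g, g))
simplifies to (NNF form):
True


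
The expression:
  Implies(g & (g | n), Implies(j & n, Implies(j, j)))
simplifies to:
True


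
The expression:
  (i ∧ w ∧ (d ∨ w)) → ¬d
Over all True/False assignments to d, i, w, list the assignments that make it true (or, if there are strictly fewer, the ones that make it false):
is false only for:
  d=True, i=True, w=True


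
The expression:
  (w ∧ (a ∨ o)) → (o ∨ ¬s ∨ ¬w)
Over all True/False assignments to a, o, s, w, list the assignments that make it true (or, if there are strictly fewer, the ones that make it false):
is false only for:
  a=True, o=False, s=True, w=True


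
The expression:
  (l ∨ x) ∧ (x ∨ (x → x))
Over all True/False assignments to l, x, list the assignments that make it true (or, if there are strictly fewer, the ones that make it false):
is false only for:
  l=False, x=False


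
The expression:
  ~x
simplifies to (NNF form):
~x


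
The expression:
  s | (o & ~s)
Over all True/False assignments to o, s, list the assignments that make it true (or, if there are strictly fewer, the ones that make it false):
is false only for:
  o=False, s=False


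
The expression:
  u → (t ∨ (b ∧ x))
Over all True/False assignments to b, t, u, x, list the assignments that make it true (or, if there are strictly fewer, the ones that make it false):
is false only for:
  b=False, t=False, u=True, x=False;
  b=False, t=False, u=True, x=True;
  b=True, t=False, u=True, x=False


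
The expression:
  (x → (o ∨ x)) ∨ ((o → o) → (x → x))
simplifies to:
True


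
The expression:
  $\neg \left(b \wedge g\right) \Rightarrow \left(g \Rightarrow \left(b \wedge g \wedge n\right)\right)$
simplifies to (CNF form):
$b \vee \neg g$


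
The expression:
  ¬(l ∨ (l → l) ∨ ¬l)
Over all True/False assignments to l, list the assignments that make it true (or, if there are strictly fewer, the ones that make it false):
is never true.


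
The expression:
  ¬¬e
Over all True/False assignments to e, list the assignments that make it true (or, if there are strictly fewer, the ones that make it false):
is true only for:
  e=True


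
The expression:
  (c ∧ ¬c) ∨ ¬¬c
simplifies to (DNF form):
c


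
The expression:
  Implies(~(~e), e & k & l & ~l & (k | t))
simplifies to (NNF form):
~e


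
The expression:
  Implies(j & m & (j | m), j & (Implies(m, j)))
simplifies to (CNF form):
True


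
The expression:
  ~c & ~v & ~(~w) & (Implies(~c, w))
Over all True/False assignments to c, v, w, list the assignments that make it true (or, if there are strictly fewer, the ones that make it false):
is true only for:
  c=False, v=False, w=True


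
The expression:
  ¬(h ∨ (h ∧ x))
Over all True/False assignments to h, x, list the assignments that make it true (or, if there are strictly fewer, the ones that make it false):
is true only for:
  h=False, x=False;
  h=False, x=True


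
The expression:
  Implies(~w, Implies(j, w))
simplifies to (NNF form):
w | ~j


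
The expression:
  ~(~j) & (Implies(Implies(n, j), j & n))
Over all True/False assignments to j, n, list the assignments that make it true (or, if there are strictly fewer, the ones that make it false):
is true only for:
  j=True, n=True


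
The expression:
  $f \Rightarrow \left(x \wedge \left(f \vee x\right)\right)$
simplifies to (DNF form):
$x \vee \neg f$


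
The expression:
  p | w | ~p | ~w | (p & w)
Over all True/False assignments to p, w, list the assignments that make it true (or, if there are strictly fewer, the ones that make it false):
is always true.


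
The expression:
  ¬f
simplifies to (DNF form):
¬f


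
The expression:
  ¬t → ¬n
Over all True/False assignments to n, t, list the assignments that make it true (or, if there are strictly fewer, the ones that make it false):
is false only for:
  n=True, t=False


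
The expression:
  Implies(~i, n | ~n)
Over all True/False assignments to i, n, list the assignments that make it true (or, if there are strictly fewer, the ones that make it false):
is always true.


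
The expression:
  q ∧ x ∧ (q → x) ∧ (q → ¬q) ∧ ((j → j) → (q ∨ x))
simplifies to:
False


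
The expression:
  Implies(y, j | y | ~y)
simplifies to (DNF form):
True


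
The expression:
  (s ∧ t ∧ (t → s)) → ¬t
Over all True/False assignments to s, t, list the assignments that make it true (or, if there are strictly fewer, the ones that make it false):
is false only for:
  s=True, t=True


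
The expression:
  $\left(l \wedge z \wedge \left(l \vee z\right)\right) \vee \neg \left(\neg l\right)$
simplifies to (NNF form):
$l$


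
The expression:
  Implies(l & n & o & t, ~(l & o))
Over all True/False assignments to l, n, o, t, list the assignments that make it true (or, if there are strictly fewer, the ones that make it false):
is false only for:
  l=True, n=True, o=True, t=True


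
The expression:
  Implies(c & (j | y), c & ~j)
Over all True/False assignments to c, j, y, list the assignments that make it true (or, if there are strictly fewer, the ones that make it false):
is false only for:
  c=True, j=True, y=False;
  c=True, j=True, y=True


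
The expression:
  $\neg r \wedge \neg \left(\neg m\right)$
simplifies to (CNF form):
$m \wedge \neg r$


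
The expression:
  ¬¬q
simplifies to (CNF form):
q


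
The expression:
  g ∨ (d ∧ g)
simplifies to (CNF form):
g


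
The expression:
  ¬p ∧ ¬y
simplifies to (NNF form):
¬p ∧ ¬y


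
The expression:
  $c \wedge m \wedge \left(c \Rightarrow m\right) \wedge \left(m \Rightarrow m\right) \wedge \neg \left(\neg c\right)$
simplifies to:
$c \wedge m$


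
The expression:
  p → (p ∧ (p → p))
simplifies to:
True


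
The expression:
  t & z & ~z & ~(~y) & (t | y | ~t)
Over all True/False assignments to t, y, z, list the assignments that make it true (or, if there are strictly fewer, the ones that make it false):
is never true.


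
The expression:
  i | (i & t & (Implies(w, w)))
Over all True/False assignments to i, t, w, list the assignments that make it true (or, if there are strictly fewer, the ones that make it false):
is true only for:
  i=True, t=False, w=False;
  i=True, t=False, w=True;
  i=True, t=True, w=False;
  i=True, t=True, w=True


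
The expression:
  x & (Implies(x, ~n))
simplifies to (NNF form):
x & ~n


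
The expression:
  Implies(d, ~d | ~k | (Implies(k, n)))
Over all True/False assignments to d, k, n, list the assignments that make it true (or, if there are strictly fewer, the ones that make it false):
is false only for:
  d=True, k=True, n=False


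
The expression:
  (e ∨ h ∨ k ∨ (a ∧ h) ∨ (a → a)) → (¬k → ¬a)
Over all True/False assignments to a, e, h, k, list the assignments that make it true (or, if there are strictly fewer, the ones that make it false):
is false only for:
  a=True, e=False, h=False, k=False;
  a=True, e=False, h=True, k=False;
  a=True, e=True, h=False, k=False;
  a=True, e=True, h=True, k=False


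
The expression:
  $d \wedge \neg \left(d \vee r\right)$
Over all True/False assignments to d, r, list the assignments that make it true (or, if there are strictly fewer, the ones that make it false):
is never true.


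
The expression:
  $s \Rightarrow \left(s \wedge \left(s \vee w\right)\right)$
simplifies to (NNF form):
$\text{True}$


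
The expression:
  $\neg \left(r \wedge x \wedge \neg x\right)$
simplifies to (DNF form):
$\text{True}$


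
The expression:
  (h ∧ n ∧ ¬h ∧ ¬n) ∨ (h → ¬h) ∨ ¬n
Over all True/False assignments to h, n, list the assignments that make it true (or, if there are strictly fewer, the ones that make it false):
is false only for:
  h=True, n=True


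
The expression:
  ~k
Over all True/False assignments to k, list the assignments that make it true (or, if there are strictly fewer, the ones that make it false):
is true only for:
  k=False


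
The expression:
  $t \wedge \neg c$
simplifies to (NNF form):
$t \wedge \neg c$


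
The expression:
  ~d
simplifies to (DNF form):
~d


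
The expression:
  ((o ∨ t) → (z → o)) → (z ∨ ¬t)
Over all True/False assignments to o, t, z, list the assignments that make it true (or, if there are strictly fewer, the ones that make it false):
is false only for:
  o=False, t=True, z=False;
  o=True, t=True, z=False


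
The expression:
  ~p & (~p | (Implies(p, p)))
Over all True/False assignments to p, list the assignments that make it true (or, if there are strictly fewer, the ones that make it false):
is true only for:
  p=False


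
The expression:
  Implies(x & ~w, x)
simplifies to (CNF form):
True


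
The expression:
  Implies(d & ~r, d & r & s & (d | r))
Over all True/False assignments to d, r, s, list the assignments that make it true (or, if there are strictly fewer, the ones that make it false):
is false only for:
  d=True, r=False, s=False;
  d=True, r=False, s=True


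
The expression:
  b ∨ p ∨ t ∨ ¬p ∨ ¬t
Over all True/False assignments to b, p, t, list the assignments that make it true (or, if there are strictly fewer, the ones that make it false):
is always true.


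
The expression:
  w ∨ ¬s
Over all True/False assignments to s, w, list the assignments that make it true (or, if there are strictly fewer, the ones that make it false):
is false only for:
  s=True, w=False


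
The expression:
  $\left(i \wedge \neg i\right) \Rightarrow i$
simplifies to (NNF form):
$\text{True}$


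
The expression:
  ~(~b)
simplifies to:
b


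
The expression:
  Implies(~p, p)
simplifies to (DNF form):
p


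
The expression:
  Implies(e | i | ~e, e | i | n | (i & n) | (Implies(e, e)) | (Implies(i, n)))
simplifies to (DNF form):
True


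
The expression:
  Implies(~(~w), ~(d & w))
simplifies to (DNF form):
~d | ~w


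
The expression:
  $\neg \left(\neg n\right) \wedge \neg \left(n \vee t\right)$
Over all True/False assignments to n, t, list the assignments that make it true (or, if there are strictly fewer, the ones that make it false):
is never true.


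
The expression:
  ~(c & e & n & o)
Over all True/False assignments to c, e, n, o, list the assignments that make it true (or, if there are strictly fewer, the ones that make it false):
is false only for:
  c=True, e=True, n=True, o=True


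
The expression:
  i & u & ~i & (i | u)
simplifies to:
False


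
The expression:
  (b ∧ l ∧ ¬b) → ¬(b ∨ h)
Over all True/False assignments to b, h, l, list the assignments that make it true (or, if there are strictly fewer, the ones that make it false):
is always true.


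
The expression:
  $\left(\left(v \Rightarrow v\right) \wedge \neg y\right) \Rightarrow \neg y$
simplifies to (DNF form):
$\text{True}$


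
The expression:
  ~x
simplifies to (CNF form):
~x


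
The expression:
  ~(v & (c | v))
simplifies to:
~v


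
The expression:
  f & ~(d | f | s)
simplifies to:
False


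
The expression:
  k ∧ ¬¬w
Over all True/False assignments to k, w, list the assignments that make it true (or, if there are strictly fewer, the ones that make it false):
is true only for:
  k=True, w=True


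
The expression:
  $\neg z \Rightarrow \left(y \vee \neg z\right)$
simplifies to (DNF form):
$\text{True}$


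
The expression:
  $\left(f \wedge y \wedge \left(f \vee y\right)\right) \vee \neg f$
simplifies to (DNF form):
$y \vee \neg f$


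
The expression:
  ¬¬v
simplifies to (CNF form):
v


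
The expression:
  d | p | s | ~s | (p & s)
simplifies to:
True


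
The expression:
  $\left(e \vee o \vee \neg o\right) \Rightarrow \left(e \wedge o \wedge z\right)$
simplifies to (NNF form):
$e \wedge o \wedge z$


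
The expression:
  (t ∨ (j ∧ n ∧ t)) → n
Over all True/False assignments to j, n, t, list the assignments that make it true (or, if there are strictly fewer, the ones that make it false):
is false only for:
  j=False, n=False, t=True;
  j=True, n=False, t=True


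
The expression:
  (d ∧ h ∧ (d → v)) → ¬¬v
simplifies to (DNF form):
True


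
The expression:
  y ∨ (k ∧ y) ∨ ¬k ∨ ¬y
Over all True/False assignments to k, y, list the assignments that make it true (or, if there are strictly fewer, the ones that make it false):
is always true.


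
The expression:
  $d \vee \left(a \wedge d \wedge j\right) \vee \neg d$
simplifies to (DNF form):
$\text{True}$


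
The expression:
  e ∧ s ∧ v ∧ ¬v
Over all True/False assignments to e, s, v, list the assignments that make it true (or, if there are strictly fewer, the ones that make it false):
is never true.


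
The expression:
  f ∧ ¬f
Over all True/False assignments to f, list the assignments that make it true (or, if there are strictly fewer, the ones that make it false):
is never true.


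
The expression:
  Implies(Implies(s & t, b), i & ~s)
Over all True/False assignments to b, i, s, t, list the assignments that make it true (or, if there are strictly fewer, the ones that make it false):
is true only for:
  b=False, i=False, s=True, t=True;
  b=False, i=True, s=False, t=False;
  b=False, i=True, s=False, t=True;
  b=False, i=True, s=True, t=True;
  b=True, i=True, s=False, t=False;
  b=True, i=True, s=False, t=True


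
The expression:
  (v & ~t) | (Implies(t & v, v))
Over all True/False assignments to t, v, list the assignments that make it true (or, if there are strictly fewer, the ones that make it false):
is always true.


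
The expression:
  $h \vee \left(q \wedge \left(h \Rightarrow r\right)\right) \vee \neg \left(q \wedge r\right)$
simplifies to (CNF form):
$\text{True}$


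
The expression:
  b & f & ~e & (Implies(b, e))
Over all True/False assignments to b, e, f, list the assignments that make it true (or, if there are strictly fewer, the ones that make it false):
is never true.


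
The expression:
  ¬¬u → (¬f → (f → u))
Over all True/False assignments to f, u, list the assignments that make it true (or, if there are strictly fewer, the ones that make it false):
is always true.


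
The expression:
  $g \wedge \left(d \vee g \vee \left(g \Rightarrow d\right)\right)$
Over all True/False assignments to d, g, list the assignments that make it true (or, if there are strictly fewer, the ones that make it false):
is true only for:
  d=False, g=True;
  d=True, g=True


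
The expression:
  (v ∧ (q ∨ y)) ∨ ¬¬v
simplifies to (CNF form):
v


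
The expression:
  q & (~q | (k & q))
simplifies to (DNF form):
k & q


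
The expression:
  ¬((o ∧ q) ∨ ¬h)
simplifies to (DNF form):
(h ∧ ¬o) ∨ (h ∧ ¬q)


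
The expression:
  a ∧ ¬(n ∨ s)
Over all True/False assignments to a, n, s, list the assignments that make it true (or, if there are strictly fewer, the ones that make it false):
is true only for:
  a=True, n=False, s=False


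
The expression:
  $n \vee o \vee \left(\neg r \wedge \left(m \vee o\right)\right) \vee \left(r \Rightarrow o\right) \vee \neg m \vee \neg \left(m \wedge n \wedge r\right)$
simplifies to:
$\text{True}$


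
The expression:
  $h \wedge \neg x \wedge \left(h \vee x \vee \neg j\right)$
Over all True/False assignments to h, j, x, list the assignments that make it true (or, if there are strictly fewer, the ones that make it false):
is true only for:
  h=True, j=False, x=False;
  h=True, j=True, x=False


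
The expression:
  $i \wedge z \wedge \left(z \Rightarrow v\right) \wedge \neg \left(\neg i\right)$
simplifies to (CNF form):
$i \wedge v \wedge z$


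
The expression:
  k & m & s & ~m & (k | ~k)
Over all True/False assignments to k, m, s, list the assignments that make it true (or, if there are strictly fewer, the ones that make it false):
is never true.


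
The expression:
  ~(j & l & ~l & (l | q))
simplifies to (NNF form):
True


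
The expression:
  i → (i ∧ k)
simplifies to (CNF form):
k ∨ ¬i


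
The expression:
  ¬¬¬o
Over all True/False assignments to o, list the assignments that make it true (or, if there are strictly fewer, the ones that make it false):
is true only for:
  o=False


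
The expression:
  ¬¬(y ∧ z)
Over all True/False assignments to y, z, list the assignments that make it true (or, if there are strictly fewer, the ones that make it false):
is true only for:
  y=True, z=True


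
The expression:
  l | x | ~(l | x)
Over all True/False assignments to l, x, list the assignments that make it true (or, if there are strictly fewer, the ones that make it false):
is always true.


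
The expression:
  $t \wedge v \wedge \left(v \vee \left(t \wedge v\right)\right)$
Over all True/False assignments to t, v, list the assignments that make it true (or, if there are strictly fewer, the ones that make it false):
is true only for:
  t=True, v=True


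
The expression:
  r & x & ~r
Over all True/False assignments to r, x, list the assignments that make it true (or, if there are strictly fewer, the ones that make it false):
is never true.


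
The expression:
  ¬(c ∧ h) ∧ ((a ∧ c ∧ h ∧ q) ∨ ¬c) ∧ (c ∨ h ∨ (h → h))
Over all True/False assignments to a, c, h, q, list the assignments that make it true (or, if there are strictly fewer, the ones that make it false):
is true only for:
  a=False, c=False, h=False, q=False;
  a=False, c=False, h=False, q=True;
  a=False, c=False, h=True, q=False;
  a=False, c=False, h=True, q=True;
  a=True, c=False, h=False, q=False;
  a=True, c=False, h=False, q=True;
  a=True, c=False, h=True, q=False;
  a=True, c=False, h=True, q=True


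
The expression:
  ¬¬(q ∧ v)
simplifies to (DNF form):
q ∧ v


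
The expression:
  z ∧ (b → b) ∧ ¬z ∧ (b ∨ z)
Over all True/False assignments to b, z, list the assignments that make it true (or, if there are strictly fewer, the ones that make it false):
is never true.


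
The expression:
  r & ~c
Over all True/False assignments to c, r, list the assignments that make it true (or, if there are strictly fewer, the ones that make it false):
is true only for:
  c=False, r=True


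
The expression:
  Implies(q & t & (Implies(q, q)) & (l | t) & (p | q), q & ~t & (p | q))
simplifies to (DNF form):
~q | ~t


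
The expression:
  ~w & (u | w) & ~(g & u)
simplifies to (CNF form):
u & ~g & ~w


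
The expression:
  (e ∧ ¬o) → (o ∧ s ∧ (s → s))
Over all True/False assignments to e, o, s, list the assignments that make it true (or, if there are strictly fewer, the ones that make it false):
is false only for:
  e=True, o=False, s=False;
  e=True, o=False, s=True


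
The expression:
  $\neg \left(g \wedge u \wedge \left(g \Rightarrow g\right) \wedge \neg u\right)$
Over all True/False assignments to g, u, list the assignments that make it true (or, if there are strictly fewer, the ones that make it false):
is always true.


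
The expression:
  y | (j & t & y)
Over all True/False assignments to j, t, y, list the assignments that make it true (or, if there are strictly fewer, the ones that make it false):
is true only for:
  j=False, t=False, y=True;
  j=False, t=True, y=True;
  j=True, t=False, y=True;
  j=True, t=True, y=True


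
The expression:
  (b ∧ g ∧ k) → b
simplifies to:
True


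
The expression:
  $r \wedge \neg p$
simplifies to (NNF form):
$r \wedge \neg p$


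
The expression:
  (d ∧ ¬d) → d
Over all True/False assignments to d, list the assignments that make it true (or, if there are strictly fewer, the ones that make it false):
is always true.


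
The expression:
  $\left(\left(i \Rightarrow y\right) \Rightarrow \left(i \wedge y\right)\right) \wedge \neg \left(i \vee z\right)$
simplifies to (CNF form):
$\text{False}$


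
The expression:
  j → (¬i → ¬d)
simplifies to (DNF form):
i ∨ ¬d ∨ ¬j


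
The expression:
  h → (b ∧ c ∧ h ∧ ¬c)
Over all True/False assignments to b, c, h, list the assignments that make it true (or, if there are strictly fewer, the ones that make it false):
is true only for:
  b=False, c=False, h=False;
  b=False, c=True, h=False;
  b=True, c=False, h=False;
  b=True, c=True, h=False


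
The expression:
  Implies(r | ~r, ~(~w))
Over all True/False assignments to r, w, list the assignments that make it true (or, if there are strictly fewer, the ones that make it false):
is true only for:
  r=False, w=True;
  r=True, w=True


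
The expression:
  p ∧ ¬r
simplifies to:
p ∧ ¬r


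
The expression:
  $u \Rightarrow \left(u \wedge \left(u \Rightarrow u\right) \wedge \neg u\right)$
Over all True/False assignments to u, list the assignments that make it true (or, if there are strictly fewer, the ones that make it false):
is true only for:
  u=False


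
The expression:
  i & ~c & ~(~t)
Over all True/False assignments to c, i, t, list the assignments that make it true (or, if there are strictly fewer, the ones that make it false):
is true only for:
  c=False, i=True, t=True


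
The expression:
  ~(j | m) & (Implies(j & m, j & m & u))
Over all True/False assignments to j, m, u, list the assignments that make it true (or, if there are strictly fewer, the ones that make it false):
is true only for:
  j=False, m=False, u=False;
  j=False, m=False, u=True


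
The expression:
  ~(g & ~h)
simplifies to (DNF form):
h | ~g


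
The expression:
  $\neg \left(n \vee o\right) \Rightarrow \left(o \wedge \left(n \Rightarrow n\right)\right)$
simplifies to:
$n \vee o$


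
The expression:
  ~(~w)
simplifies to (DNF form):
w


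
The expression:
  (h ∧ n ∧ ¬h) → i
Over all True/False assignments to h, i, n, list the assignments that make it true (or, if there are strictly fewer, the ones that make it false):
is always true.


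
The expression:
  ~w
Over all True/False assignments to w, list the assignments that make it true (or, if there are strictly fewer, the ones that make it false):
is true only for:
  w=False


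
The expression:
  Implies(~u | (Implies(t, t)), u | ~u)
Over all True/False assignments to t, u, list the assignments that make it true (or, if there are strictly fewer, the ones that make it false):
is always true.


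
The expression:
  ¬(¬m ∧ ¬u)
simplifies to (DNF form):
m ∨ u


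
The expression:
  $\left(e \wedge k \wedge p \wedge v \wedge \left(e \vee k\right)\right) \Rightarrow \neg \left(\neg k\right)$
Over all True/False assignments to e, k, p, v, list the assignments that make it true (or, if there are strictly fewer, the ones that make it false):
is always true.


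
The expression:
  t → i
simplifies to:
i ∨ ¬t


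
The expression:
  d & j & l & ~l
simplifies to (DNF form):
False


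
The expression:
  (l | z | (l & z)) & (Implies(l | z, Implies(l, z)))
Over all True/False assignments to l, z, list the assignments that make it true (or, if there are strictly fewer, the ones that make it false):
is true only for:
  l=False, z=True;
  l=True, z=True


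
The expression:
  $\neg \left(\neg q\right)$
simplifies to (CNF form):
$q$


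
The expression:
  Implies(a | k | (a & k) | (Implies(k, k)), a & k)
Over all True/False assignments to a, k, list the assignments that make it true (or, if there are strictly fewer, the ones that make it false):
is true only for:
  a=True, k=True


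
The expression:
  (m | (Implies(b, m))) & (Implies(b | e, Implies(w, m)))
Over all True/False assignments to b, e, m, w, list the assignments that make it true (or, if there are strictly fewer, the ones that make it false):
is false only for:
  b=False, e=True, m=False, w=True;
  b=True, e=False, m=False, w=False;
  b=True, e=False, m=False, w=True;
  b=True, e=True, m=False, w=False;
  b=True, e=True, m=False, w=True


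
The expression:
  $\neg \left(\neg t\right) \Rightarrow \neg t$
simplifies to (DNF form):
$\neg t$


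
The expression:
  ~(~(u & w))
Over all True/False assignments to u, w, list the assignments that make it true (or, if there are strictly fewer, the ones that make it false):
is true only for:
  u=True, w=True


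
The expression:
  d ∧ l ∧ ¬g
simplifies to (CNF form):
d ∧ l ∧ ¬g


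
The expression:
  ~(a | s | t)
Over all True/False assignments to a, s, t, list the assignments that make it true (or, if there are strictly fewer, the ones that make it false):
is true only for:
  a=False, s=False, t=False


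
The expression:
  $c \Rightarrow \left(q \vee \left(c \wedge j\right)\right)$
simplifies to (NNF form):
$j \vee q \vee \neg c$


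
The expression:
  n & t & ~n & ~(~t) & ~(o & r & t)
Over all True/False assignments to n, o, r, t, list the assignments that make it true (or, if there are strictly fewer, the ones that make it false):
is never true.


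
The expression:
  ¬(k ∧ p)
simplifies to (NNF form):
¬k ∨ ¬p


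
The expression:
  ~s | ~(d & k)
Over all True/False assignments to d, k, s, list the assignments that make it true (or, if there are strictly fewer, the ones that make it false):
is false only for:
  d=True, k=True, s=True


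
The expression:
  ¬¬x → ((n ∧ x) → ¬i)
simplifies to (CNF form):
¬i ∨ ¬n ∨ ¬x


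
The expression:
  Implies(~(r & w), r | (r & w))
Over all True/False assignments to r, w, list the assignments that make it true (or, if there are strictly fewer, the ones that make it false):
is true only for:
  r=True, w=False;
  r=True, w=True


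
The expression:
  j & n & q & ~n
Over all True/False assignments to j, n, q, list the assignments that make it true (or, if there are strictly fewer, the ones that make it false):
is never true.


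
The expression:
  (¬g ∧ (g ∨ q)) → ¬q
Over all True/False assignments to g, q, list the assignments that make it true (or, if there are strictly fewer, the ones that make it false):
is false only for:
  g=False, q=True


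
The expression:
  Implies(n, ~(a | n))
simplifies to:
~n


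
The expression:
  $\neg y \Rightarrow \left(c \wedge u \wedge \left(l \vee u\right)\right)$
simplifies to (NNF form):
$y \vee \left(c \wedge u\right)$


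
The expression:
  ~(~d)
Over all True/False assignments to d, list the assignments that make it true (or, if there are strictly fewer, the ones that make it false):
is true only for:
  d=True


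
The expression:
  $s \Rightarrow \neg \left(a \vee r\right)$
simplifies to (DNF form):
$\left(\neg a \wedge \neg r\right) \vee \neg s$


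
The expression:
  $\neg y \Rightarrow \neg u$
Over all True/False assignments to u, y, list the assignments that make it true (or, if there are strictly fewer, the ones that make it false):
is false only for:
  u=True, y=False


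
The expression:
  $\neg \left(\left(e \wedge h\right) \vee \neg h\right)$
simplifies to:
$h \wedge \neg e$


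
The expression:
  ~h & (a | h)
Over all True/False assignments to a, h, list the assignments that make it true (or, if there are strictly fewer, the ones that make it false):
is true only for:
  a=True, h=False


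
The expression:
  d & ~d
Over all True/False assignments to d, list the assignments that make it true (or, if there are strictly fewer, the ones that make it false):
is never true.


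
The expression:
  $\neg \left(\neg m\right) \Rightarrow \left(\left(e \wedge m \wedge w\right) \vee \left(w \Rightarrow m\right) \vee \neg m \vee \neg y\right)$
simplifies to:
$\text{True}$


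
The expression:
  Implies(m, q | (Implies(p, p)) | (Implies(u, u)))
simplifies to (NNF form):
True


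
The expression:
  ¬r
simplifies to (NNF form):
¬r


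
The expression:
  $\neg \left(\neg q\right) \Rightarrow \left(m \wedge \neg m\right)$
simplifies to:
$\neg q$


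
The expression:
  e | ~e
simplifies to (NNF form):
True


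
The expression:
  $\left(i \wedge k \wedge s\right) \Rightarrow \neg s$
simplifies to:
$\neg i \vee \neg k \vee \neg s$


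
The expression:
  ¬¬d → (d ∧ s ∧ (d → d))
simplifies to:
s ∨ ¬d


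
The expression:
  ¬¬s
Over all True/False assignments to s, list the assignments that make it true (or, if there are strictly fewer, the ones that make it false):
is true only for:
  s=True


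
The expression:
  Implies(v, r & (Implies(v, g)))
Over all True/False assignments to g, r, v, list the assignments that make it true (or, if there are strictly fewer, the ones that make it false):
is false only for:
  g=False, r=False, v=True;
  g=False, r=True, v=True;
  g=True, r=False, v=True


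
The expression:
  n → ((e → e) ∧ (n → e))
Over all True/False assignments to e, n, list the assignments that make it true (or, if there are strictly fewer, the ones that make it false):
is false only for:
  e=False, n=True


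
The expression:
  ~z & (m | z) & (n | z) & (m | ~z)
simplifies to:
m & n & ~z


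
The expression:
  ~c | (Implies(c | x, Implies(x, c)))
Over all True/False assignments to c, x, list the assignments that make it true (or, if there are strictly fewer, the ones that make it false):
is always true.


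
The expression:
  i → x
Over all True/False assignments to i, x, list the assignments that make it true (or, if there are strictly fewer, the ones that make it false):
is false only for:
  i=True, x=False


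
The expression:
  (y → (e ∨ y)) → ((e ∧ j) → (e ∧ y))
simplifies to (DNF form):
y ∨ ¬e ∨ ¬j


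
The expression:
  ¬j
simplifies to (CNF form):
¬j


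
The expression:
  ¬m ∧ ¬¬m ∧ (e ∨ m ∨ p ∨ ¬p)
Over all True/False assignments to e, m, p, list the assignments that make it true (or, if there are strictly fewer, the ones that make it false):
is never true.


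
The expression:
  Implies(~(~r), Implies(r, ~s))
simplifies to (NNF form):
~r | ~s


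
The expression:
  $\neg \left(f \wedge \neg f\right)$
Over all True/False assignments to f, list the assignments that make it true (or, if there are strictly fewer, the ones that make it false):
is always true.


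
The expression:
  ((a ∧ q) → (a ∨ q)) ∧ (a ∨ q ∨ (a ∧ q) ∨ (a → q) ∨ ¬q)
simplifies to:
True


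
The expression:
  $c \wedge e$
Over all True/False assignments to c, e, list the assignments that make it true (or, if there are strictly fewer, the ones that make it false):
is true only for:
  c=True, e=True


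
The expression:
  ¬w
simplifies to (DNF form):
¬w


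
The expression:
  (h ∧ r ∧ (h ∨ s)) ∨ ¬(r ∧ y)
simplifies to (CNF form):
h ∨ ¬r ∨ ¬y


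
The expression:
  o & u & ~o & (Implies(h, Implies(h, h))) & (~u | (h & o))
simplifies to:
False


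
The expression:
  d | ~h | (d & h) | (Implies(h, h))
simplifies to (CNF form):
True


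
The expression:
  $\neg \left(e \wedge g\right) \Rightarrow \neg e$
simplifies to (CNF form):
$g \vee \neg e$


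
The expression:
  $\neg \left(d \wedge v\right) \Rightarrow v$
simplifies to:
$v$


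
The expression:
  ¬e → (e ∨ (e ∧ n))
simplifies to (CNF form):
e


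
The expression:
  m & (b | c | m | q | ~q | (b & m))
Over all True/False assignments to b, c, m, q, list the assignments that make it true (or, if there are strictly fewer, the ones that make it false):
is true only for:
  b=False, c=False, m=True, q=False;
  b=False, c=False, m=True, q=True;
  b=False, c=True, m=True, q=False;
  b=False, c=True, m=True, q=True;
  b=True, c=False, m=True, q=False;
  b=True, c=False, m=True, q=True;
  b=True, c=True, m=True, q=False;
  b=True, c=True, m=True, q=True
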